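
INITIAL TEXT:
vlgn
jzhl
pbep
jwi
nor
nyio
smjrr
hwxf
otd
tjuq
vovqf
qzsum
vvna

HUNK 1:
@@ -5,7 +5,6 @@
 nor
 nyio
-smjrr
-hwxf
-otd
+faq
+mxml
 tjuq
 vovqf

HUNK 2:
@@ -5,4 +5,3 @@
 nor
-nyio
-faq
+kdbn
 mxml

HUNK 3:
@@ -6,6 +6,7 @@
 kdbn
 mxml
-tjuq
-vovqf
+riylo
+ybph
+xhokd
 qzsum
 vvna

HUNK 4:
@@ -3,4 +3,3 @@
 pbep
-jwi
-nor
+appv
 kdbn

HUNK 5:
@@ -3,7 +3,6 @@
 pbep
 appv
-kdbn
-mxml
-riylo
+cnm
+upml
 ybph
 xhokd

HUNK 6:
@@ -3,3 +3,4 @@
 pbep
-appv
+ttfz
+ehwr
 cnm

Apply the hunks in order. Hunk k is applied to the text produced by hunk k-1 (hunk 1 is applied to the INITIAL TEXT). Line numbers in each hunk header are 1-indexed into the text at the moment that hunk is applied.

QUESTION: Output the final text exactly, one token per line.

Hunk 1: at line 5 remove [smjrr,hwxf,otd] add [faq,mxml] -> 12 lines: vlgn jzhl pbep jwi nor nyio faq mxml tjuq vovqf qzsum vvna
Hunk 2: at line 5 remove [nyio,faq] add [kdbn] -> 11 lines: vlgn jzhl pbep jwi nor kdbn mxml tjuq vovqf qzsum vvna
Hunk 3: at line 6 remove [tjuq,vovqf] add [riylo,ybph,xhokd] -> 12 lines: vlgn jzhl pbep jwi nor kdbn mxml riylo ybph xhokd qzsum vvna
Hunk 4: at line 3 remove [jwi,nor] add [appv] -> 11 lines: vlgn jzhl pbep appv kdbn mxml riylo ybph xhokd qzsum vvna
Hunk 5: at line 3 remove [kdbn,mxml,riylo] add [cnm,upml] -> 10 lines: vlgn jzhl pbep appv cnm upml ybph xhokd qzsum vvna
Hunk 6: at line 3 remove [appv] add [ttfz,ehwr] -> 11 lines: vlgn jzhl pbep ttfz ehwr cnm upml ybph xhokd qzsum vvna

Answer: vlgn
jzhl
pbep
ttfz
ehwr
cnm
upml
ybph
xhokd
qzsum
vvna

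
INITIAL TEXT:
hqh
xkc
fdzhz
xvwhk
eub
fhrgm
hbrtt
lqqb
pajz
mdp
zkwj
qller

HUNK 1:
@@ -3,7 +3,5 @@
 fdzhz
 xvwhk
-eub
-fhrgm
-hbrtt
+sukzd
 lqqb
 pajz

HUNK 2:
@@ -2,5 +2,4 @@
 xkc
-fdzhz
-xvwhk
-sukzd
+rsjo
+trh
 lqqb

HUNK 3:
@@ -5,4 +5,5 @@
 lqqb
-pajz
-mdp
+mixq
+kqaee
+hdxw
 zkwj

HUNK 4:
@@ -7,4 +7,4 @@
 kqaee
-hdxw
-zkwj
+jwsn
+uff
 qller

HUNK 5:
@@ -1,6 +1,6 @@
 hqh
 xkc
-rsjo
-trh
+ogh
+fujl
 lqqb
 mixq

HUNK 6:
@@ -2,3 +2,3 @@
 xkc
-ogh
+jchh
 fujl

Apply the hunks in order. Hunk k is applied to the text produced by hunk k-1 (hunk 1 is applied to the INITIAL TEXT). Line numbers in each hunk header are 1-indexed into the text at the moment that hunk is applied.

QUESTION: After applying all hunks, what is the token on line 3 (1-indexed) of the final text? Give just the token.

Hunk 1: at line 3 remove [eub,fhrgm,hbrtt] add [sukzd] -> 10 lines: hqh xkc fdzhz xvwhk sukzd lqqb pajz mdp zkwj qller
Hunk 2: at line 2 remove [fdzhz,xvwhk,sukzd] add [rsjo,trh] -> 9 lines: hqh xkc rsjo trh lqqb pajz mdp zkwj qller
Hunk 3: at line 5 remove [pajz,mdp] add [mixq,kqaee,hdxw] -> 10 lines: hqh xkc rsjo trh lqqb mixq kqaee hdxw zkwj qller
Hunk 4: at line 7 remove [hdxw,zkwj] add [jwsn,uff] -> 10 lines: hqh xkc rsjo trh lqqb mixq kqaee jwsn uff qller
Hunk 5: at line 1 remove [rsjo,trh] add [ogh,fujl] -> 10 lines: hqh xkc ogh fujl lqqb mixq kqaee jwsn uff qller
Hunk 6: at line 2 remove [ogh] add [jchh] -> 10 lines: hqh xkc jchh fujl lqqb mixq kqaee jwsn uff qller
Final line 3: jchh

Answer: jchh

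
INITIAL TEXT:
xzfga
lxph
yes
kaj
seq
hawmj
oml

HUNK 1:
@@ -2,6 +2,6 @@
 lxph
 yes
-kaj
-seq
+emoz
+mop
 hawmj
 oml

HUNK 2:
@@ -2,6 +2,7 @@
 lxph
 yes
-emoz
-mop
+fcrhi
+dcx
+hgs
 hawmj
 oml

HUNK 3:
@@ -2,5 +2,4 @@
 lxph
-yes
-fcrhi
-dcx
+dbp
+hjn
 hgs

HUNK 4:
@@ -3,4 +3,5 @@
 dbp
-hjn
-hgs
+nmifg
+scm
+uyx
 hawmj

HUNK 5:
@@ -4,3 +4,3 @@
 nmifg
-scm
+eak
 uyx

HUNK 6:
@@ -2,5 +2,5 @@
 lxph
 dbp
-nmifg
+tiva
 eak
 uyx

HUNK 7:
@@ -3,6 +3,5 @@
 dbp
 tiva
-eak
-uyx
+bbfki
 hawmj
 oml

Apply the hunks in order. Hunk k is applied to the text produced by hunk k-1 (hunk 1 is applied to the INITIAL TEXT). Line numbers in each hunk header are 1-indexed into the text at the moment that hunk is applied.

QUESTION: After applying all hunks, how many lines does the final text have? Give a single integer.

Answer: 7

Derivation:
Hunk 1: at line 2 remove [kaj,seq] add [emoz,mop] -> 7 lines: xzfga lxph yes emoz mop hawmj oml
Hunk 2: at line 2 remove [emoz,mop] add [fcrhi,dcx,hgs] -> 8 lines: xzfga lxph yes fcrhi dcx hgs hawmj oml
Hunk 3: at line 2 remove [yes,fcrhi,dcx] add [dbp,hjn] -> 7 lines: xzfga lxph dbp hjn hgs hawmj oml
Hunk 4: at line 3 remove [hjn,hgs] add [nmifg,scm,uyx] -> 8 lines: xzfga lxph dbp nmifg scm uyx hawmj oml
Hunk 5: at line 4 remove [scm] add [eak] -> 8 lines: xzfga lxph dbp nmifg eak uyx hawmj oml
Hunk 6: at line 2 remove [nmifg] add [tiva] -> 8 lines: xzfga lxph dbp tiva eak uyx hawmj oml
Hunk 7: at line 3 remove [eak,uyx] add [bbfki] -> 7 lines: xzfga lxph dbp tiva bbfki hawmj oml
Final line count: 7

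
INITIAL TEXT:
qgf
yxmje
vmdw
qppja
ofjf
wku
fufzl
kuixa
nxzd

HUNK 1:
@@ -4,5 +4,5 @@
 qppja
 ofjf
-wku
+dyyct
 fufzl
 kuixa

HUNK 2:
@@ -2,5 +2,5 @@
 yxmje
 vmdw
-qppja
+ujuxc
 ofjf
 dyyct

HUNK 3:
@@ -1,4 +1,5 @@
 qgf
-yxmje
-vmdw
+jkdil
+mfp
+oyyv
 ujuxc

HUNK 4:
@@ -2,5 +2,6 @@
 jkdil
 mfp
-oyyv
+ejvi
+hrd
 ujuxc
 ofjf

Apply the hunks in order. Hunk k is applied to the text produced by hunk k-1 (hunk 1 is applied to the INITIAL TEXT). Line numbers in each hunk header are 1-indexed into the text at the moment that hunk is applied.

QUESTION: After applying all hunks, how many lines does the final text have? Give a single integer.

Answer: 11

Derivation:
Hunk 1: at line 4 remove [wku] add [dyyct] -> 9 lines: qgf yxmje vmdw qppja ofjf dyyct fufzl kuixa nxzd
Hunk 2: at line 2 remove [qppja] add [ujuxc] -> 9 lines: qgf yxmje vmdw ujuxc ofjf dyyct fufzl kuixa nxzd
Hunk 3: at line 1 remove [yxmje,vmdw] add [jkdil,mfp,oyyv] -> 10 lines: qgf jkdil mfp oyyv ujuxc ofjf dyyct fufzl kuixa nxzd
Hunk 4: at line 2 remove [oyyv] add [ejvi,hrd] -> 11 lines: qgf jkdil mfp ejvi hrd ujuxc ofjf dyyct fufzl kuixa nxzd
Final line count: 11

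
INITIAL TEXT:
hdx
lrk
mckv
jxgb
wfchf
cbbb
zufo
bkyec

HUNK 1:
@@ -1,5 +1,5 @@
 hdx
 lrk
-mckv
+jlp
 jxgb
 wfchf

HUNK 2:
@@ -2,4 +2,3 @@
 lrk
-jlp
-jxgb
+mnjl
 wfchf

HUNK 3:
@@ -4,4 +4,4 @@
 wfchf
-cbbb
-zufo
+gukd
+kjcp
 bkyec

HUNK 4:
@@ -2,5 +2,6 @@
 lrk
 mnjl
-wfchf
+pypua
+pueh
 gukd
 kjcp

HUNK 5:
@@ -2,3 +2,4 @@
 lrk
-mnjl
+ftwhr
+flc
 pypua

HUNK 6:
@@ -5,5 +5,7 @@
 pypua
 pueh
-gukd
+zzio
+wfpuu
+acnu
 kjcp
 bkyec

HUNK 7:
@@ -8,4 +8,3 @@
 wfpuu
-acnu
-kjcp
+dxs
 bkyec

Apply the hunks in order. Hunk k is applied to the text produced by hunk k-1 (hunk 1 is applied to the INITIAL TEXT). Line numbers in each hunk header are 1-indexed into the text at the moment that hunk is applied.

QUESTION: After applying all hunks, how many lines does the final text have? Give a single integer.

Answer: 10

Derivation:
Hunk 1: at line 1 remove [mckv] add [jlp] -> 8 lines: hdx lrk jlp jxgb wfchf cbbb zufo bkyec
Hunk 2: at line 2 remove [jlp,jxgb] add [mnjl] -> 7 lines: hdx lrk mnjl wfchf cbbb zufo bkyec
Hunk 3: at line 4 remove [cbbb,zufo] add [gukd,kjcp] -> 7 lines: hdx lrk mnjl wfchf gukd kjcp bkyec
Hunk 4: at line 2 remove [wfchf] add [pypua,pueh] -> 8 lines: hdx lrk mnjl pypua pueh gukd kjcp bkyec
Hunk 5: at line 2 remove [mnjl] add [ftwhr,flc] -> 9 lines: hdx lrk ftwhr flc pypua pueh gukd kjcp bkyec
Hunk 6: at line 5 remove [gukd] add [zzio,wfpuu,acnu] -> 11 lines: hdx lrk ftwhr flc pypua pueh zzio wfpuu acnu kjcp bkyec
Hunk 7: at line 8 remove [acnu,kjcp] add [dxs] -> 10 lines: hdx lrk ftwhr flc pypua pueh zzio wfpuu dxs bkyec
Final line count: 10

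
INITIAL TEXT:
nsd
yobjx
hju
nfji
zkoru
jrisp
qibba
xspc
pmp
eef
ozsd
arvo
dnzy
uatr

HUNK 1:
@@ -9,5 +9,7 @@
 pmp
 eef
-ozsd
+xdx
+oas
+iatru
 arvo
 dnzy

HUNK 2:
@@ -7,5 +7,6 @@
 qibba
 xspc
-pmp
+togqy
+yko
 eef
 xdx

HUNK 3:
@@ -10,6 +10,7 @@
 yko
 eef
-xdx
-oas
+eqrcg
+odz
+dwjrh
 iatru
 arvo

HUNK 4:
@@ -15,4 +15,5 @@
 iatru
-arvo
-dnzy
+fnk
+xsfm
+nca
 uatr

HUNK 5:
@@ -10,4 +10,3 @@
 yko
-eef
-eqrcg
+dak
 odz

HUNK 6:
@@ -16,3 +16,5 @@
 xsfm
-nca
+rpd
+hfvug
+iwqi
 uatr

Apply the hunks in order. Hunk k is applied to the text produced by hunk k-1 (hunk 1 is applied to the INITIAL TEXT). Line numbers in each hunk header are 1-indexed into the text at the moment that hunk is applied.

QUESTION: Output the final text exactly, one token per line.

Hunk 1: at line 9 remove [ozsd] add [xdx,oas,iatru] -> 16 lines: nsd yobjx hju nfji zkoru jrisp qibba xspc pmp eef xdx oas iatru arvo dnzy uatr
Hunk 2: at line 7 remove [pmp] add [togqy,yko] -> 17 lines: nsd yobjx hju nfji zkoru jrisp qibba xspc togqy yko eef xdx oas iatru arvo dnzy uatr
Hunk 3: at line 10 remove [xdx,oas] add [eqrcg,odz,dwjrh] -> 18 lines: nsd yobjx hju nfji zkoru jrisp qibba xspc togqy yko eef eqrcg odz dwjrh iatru arvo dnzy uatr
Hunk 4: at line 15 remove [arvo,dnzy] add [fnk,xsfm,nca] -> 19 lines: nsd yobjx hju nfji zkoru jrisp qibba xspc togqy yko eef eqrcg odz dwjrh iatru fnk xsfm nca uatr
Hunk 5: at line 10 remove [eef,eqrcg] add [dak] -> 18 lines: nsd yobjx hju nfji zkoru jrisp qibba xspc togqy yko dak odz dwjrh iatru fnk xsfm nca uatr
Hunk 6: at line 16 remove [nca] add [rpd,hfvug,iwqi] -> 20 lines: nsd yobjx hju nfji zkoru jrisp qibba xspc togqy yko dak odz dwjrh iatru fnk xsfm rpd hfvug iwqi uatr

Answer: nsd
yobjx
hju
nfji
zkoru
jrisp
qibba
xspc
togqy
yko
dak
odz
dwjrh
iatru
fnk
xsfm
rpd
hfvug
iwqi
uatr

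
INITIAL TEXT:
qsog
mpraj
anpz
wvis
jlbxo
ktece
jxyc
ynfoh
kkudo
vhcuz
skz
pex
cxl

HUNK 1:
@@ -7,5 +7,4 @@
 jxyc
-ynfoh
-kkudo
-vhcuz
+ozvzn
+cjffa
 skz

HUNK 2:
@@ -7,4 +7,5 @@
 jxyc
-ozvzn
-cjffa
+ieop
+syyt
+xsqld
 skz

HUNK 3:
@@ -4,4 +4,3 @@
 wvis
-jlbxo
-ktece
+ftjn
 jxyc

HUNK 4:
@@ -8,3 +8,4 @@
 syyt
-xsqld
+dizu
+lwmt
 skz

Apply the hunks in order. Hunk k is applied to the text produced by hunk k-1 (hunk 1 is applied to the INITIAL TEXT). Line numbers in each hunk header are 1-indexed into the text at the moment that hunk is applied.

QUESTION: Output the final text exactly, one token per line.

Answer: qsog
mpraj
anpz
wvis
ftjn
jxyc
ieop
syyt
dizu
lwmt
skz
pex
cxl

Derivation:
Hunk 1: at line 7 remove [ynfoh,kkudo,vhcuz] add [ozvzn,cjffa] -> 12 lines: qsog mpraj anpz wvis jlbxo ktece jxyc ozvzn cjffa skz pex cxl
Hunk 2: at line 7 remove [ozvzn,cjffa] add [ieop,syyt,xsqld] -> 13 lines: qsog mpraj anpz wvis jlbxo ktece jxyc ieop syyt xsqld skz pex cxl
Hunk 3: at line 4 remove [jlbxo,ktece] add [ftjn] -> 12 lines: qsog mpraj anpz wvis ftjn jxyc ieop syyt xsqld skz pex cxl
Hunk 4: at line 8 remove [xsqld] add [dizu,lwmt] -> 13 lines: qsog mpraj anpz wvis ftjn jxyc ieop syyt dizu lwmt skz pex cxl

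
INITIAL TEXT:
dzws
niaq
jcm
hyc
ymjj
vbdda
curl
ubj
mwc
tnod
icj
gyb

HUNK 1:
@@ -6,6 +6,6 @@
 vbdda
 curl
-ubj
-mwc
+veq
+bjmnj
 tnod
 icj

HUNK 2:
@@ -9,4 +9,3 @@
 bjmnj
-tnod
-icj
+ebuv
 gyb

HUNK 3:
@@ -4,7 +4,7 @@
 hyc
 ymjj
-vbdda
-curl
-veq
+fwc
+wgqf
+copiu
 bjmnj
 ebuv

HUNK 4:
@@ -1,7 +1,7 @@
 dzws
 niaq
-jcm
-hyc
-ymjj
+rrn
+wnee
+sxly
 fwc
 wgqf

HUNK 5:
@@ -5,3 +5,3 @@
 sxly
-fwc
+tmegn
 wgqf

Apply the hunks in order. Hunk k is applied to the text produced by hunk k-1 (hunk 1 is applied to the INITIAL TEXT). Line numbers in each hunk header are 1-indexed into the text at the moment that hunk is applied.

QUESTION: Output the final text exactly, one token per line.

Hunk 1: at line 6 remove [ubj,mwc] add [veq,bjmnj] -> 12 lines: dzws niaq jcm hyc ymjj vbdda curl veq bjmnj tnod icj gyb
Hunk 2: at line 9 remove [tnod,icj] add [ebuv] -> 11 lines: dzws niaq jcm hyc ymjj vbdda curl veq bjmnj ebuv gyb
Hunk 3: at line 4 remove [vbdda,curl,veq] add [fwc,wgqf,copiu] -> 11 lines: dzws niaq jcm hyc ymjj fwc wgqf copiu bjmnj ebuv gyb
Hunk 4: at line 1 remove [jcm,hyc,ymjj] add [rrn,wnee,sxly] -> 11 lines: dzws niaq rrn wnee sxly fwc wgqf copiu bjmnj ebuv gyb
Hunk 5: at line 5 remove [fwc] add [tmegn] -> 11 lines: dzws niaq rrn wnee sxly tmegn wgqf copiu bjmnj ebuv gyb

Answer: dzws
niaq
rrn
wnee
sxly
tmegn
wgqf
copiu
bjmnj
ebuv
gyb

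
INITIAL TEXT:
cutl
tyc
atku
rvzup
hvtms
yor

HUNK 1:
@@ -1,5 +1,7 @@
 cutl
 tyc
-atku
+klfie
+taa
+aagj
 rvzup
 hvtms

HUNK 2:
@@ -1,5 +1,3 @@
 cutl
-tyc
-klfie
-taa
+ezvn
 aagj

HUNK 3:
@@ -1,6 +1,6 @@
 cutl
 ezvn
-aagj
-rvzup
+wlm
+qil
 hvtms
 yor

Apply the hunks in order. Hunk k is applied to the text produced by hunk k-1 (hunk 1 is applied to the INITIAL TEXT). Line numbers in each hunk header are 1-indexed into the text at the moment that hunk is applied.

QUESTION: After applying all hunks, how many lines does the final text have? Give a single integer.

Hunk 1: at line 1 remove [atku] add [klfie,taa,aagj] -> 8 lines: cutl tyc klfie taa aagj rvzup hvtms yor
Hunk 2: at line 1 remove [tyc,klfie,taa] add [ezvn] -> 6 lines: cutl ezvn aagj rvzup hvtms yor
Hunk 3: at line 1 remove [aagj,rvzup] add [wlm,qil] -> 6 lines: cutl ezvn wlm qil hvtms yor
Final line count: 6

Answer: 6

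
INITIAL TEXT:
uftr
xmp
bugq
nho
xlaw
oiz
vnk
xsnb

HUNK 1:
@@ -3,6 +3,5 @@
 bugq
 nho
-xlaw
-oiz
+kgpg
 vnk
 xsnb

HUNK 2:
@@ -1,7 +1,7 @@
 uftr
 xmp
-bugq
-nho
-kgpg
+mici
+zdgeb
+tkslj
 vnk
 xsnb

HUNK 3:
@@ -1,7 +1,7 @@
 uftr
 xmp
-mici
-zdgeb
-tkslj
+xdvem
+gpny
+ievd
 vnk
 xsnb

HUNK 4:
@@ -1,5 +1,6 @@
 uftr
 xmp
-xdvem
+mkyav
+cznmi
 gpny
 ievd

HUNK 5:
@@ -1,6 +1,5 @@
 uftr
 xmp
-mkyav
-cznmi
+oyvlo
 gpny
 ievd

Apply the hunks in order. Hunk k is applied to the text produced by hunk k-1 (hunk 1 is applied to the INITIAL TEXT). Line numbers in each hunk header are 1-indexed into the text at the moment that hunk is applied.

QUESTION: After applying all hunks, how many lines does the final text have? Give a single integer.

Hunk 1: at line 3 remove [xlaw,oiz] add [kgpg] -> 7 lines: uftr xmp bugq nho kgpg vnk xsnb
Hunk 2: at line 1 remove [bugq,nho,kgpg] add [mici,zdgeb,tkslj] -> 7 lines: uftr xmp mici zdgeb tkslj vnk xsnb
Hunk 3: at line 1 remove [mici,zdgeb,tkslj] add [xdvem,gpny,ievd] -> 7 lines: uftr xmp xdvem gpny ievd vnk xsnb
Hunk 4: at line 1 remove [xdvem] add [mkyav,cznmi] -> 8 lines: uftr xmp mkyav cznmi gpny ievd vnk xsnb
Hunk 5: at line 1 remove [mkyav,cznmi] add [oyvlo] -> 7 lines: uftr xmp oyvlo gpny ievd vnk xsnb
Final line count: 7

Answer: 7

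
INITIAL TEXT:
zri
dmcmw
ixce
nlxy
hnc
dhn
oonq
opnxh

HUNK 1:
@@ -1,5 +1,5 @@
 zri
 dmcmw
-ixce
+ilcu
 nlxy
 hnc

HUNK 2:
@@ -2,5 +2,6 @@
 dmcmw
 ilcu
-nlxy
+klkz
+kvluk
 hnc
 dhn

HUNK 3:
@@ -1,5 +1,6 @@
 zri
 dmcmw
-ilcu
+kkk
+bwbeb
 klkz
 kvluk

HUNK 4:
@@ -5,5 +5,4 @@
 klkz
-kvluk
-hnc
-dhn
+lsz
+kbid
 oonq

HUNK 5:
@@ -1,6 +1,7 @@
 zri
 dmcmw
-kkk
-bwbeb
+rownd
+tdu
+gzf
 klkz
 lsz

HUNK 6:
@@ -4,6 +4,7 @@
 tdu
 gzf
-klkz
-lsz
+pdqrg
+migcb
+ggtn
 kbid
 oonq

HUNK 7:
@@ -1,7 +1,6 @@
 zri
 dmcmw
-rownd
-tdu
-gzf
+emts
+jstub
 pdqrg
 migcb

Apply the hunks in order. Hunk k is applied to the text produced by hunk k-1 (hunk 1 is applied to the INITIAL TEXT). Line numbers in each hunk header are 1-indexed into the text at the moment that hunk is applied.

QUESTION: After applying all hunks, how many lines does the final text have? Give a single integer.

Answer: 10

Derivation:
Hunk 1: at line 1 remove [ixce] add [ilcu] -> 8 lines: zri dmcmw ilcu nlxy hnc dhn oonq opnxh
Hunk 2: at line 2 remove [nlxy] add [klkz,kvluk] -> 9 lines: zri dmcmw ilcu klkz kvluk hnc dhn oonq opnxh
Hunk 3: at line 1 remove [ilcu] add [kkk,bwbeb] -> 10 lines: zri dmcmw kkk bwbeb klkz kvluk hnc dhn oonq opnxh
Hunk 4: at line 5 remove [kvluk,hnc,dhn] add [lsz,kbid] -> 9 lines: zri dmcmw kkk bwbeb klkz lsz kbid oonq opnxh
Hunk 5: at line 1 remove [kkk,bwbeb] add [rownd,tdu,gzf] -> 10 lines: zri dmcmw rownd tdu gzf klkz lsz kbid oonq opnxh
Hunk 6: at line 4 remove [klkz,lsz] add [pdqrg,migcb,ggtn] -> 11 lines: zri dmcmw rownd tdu gzf pdqrg migcb ggtn kbid oonq opnxh
Hunk 7: at line 1 remove [rownd,tdu,gzf] add [emts,jstub] -> 10 lines: zri dmcmw emts jstub pdqrg migcb ggtn kbid oonq opnxh
Final line count: 10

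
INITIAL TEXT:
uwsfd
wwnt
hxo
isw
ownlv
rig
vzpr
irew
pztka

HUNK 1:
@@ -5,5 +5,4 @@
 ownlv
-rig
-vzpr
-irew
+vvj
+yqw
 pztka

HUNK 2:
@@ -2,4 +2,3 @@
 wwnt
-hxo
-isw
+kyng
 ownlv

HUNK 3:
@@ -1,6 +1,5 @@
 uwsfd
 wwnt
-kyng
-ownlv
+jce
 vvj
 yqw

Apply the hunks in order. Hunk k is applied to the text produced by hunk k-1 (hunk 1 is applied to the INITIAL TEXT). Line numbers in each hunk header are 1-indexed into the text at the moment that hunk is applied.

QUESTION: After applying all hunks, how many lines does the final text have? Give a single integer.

Answer: 6

Derivation:
Hunk 1: at line 5 remove [rig,vzpr,irew] add [vvj,yqw] -> 8 lines: uwsfd wwnt hxo isw ownlv vvj yqw pztka
Hunk 2: at line 2 remove [hxo,isw] add [kyng] -> 7 lines: uwsfd wwnt kyng ownlv vvj yqw pztka
Hunk 3: at line 1 remove [kyng,ownlv] add [jce] -> 6 lines: uwsfd wwnt jce vvj yqw pztka
Final line count: 6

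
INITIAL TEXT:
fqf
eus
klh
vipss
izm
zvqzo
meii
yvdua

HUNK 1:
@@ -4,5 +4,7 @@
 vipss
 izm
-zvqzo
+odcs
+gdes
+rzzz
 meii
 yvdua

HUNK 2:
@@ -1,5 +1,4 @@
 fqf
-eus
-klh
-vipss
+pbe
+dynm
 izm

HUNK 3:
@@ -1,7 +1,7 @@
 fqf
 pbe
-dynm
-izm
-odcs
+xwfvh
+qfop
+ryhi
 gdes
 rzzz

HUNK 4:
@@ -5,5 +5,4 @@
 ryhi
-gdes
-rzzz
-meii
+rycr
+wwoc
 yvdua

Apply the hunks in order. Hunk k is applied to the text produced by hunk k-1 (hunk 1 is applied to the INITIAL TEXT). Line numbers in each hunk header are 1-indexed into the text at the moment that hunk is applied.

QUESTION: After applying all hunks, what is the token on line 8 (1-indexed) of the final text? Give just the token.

Hunk 1: at line 4 remove [zvqzo] add [odcs,gdes,rzzz] -> 10 lines: fqf eus klh vipss izm odcs gdes rzzz meii yvdua
Hunk 2: at line 1 remove [eus,klh,vipss] add [pbe,dynm] -> 9 lines: fqf pbe dynm izm odcs gdes rzzz meii yvdua
Hunk 3: at line 1 remove [dynm,izm,odcs] add [xwfvh,qfop,ryhi] -> 9 lines: fqf pbe xwfvh qfop ryhi gdes rzzz meii yvdua
Hunk 4: at line 5 remove [gdes,rzzz,meii] add [rycr,wwoc] -> 8 lines: fqf pbe xwfvh qfop ryhi rycr wwoc yvdua
Final line 8: yvdua

Answer: yvdua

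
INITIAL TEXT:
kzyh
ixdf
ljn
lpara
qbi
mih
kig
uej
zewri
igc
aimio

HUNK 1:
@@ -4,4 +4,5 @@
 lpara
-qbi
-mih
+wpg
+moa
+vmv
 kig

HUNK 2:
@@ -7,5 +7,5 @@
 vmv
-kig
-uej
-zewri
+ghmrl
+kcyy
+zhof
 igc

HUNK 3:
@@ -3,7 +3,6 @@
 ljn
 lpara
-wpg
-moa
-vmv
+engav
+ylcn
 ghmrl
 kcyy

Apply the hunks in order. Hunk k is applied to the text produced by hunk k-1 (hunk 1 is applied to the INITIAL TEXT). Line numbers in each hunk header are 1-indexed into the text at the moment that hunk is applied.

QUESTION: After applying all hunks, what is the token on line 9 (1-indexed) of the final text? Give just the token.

Hunk 1: at line 4 remove [qbi,mih] add [wpg,moa,vmv] -> 12 lines: kzyh ixdf ljn lpara wpg moa vmv kig uej zewri igc aimio
Hunk 2: at line 7 remove [kig,uej,zewri] add [ghmrl,kcyy,zhof] -> 12 lines: kzyh ixdf ljn lpara wpg moa vmv ghmrl kcyy zhof igc aimio
Hunk 3: at line 3 remove [wpg,moa,vmv] add [engav,ylcn] -> 11 lines: kzyh ixdf ljn lpara engav ylcn ghmrl kcyy zhof igc aimio
Final line 9: zhof

Answer: zhof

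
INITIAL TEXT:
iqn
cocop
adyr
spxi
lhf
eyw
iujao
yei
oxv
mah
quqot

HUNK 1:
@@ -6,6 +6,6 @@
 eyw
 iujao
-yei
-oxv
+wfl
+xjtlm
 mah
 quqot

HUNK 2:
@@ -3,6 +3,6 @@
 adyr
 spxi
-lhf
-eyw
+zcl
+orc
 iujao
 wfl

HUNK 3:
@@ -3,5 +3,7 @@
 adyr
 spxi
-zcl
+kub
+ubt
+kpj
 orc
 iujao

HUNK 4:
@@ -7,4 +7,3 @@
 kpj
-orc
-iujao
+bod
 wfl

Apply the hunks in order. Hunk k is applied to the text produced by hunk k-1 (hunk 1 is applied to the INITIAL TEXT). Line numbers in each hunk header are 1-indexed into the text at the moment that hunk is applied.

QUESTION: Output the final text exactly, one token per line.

Answer: iqn
cocop
adyr
spxi
kub
ubt
kpj
bod
wfl
xjtlm
mah
quqot

Derivation:
Hunk 1: at line 6 remove [yei,oxv] add [wfl,xjtlm] -> 11 lines: iqn cocop adyr spxi lhf eyw iujao wfl xjtlm mah quqot
Hunk 2: at line 3 remove [lhf,eyw] add [zcl,orc] -> 11 lines: iqn cocop adyr spxi zcl orc iujao wfl xjtlm mah quqot
Hunk 3: at line 3 remove [zcl] add [kub,ubt,kpj] -> 13 lines: iqn cocop adyr spxi kub ubt kpj orc iujao wfl xjtlm mah quqot
Hunk 4: at line 7 remove [orc,iujao] add [bod] -> 12 lines: iqn cocop adyr spxi kub ubt kpj bod wfl xjtlm mah quqot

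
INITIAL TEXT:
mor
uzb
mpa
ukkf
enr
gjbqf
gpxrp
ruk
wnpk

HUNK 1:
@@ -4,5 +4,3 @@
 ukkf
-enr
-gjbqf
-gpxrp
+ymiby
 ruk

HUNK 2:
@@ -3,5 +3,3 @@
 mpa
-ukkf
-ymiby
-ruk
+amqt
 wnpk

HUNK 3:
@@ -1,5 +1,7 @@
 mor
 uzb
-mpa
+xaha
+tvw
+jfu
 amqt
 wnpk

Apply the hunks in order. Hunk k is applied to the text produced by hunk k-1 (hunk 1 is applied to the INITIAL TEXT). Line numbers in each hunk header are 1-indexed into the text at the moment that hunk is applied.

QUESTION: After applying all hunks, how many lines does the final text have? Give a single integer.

Hunk 1: at line 4 remove [enr,gjbqf,gpxrp] add [ymiby] -> 7 lines: mor uzb mpa ukkf ymiby ruk wnpk
Hunk 2: at line 3 remove [ukkf,ymiby,ruk] add [amqt] -> 5 lines: mor uzb mpa amqt wnpk
Hunk 3: at line 1 remove [mpa] add [xaha,tvw,jfu] -> 7 lines: mor uzb xaha tvw jfu amqt wnpk
Final line count: 7

Answer: 7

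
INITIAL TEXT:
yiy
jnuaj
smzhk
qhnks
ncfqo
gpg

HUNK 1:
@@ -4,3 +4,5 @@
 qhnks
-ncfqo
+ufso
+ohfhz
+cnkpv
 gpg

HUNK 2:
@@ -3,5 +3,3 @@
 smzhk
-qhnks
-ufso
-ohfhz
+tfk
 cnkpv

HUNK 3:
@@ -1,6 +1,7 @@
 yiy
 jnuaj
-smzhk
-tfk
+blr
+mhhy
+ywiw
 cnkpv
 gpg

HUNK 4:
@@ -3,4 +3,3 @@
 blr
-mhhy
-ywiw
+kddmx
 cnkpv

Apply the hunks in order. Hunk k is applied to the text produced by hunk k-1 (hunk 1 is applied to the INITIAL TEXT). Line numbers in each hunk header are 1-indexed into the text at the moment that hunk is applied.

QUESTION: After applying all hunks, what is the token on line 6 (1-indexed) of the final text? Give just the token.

Hunk 1: at line 4 remove [ncfqo] add [ufso,ohfhz,cnkpv] -> 8 lines: yiy jnuaj smzhk qhnks ufso ohfhz cnkpv gpg
Hunk 2: at line 3 remove [qhnks,ufso,ohfhz] add [tfk] -> 6 lines: yiy jnuaj smzhk tfk cnkpv gpg
Hunk 3: at line 1 remove [smzhk,tfk] add [blr,mhhy,ywiw] -> 7 lines: yiy jnuaj blr mhhy ywiw cnkpv gpg
Hunk 4: at line 3 remove [mhhy,ywiw] add [kddmx] -> 6 lines: yiy jnuaj blr kddmx cnkpv gpg
Final line 6: gpg

Answer: gpg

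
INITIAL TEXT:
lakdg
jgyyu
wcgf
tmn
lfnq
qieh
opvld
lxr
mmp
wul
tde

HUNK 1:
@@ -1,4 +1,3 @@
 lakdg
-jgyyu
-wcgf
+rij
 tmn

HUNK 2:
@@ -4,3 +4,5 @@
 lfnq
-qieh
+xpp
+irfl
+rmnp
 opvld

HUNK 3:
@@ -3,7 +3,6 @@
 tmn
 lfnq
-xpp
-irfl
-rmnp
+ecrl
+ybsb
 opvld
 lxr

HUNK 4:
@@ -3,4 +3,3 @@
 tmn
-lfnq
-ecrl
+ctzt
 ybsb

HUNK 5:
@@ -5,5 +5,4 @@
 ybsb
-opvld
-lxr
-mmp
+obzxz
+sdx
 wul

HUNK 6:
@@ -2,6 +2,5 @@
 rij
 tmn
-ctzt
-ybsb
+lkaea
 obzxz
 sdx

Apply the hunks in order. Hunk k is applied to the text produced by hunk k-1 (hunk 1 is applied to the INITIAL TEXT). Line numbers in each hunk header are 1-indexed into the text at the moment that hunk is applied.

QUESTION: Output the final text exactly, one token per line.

Answer: lakdg
rij
tmn
lkaea
obzxz
sdx
wul
tde

Derivation:
Hunk 1: at line 1 remove [jgyyu,wcgf] add [rij] -> 10 lines: lakdg rij tmn lfnq qieh opvld lxr mmp wul tde
Hunk 2: at line 4 remove [qieh] add [xpp,irfl,rmnp] -> 12 lines: lakdg rij tmn lfnq xpp irfl rmnp opvld lxr mmp wul tde
Hunk 3: at line 3 remove [xpp,irfl,rmnp] add [ecrl,ybsb] -> 11 lines: lakdg rij tmn lfnq ecrl ybsb opvld lxr mmp wul tde
Hunk 4: at line 3 remove [lfnq,ecrl] add [ctzt] -> 10 lines: lakdg rij tmn ctzt ybsb opvld lxr mmp wul tde
Hunk 5: at line 5 remove [opvld,lxr,mmp] add [obzxz,sdx] -> 9 lines: lakdg rij tmn ctzt ybsb obzxz sdx wul tde
Hunk 6: at line 2 remove [ctzt,ybsb] add [lkaea] -> 8 lines: lakdg rij tmn lkaea obzxz sdx wul tde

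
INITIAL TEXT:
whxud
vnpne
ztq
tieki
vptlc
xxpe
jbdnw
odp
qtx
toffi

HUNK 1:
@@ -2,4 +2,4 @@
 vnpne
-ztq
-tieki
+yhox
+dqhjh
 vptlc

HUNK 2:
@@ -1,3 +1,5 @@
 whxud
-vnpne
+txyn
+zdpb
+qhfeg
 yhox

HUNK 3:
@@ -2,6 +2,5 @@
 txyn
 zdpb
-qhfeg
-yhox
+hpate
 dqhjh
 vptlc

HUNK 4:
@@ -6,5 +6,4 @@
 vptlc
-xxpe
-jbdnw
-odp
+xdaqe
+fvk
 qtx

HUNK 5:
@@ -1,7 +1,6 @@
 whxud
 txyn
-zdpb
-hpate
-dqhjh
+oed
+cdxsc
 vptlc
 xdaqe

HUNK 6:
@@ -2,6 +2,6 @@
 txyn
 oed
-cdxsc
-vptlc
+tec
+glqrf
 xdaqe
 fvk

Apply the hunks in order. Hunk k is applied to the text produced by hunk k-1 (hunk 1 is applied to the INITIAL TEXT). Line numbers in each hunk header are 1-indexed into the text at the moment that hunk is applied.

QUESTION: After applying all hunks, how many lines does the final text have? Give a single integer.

Hunk 1: at line 2 remove [ztq,tieki] add [yhox,dqhjh] -> 10 lines: whxud vnpne yhox dqhjh vptlc xxpe jbdnw odp qtx toffi
Hunk 2: at line 1 remove [vnpne] add [txyn,zdpb,qhfeg] -> 12 lines: whxud txyn zdpb qhfeg yhox dqhjh vptlc xxpe jbdnw odp qtx toffi
Hunk 3: at line 2 remove [qhfeg,yhox] add [hpate] -> 11 lines: whxud txyn zdpb hpate dqhjh vptlc xxpe jbdnw odp qtx toffi
Hunk 4: at line 6 remove [xxpe,jbdnw,odp] add [xdaqe,fvk] -> 10 lines: whxud txyn zdpb hpate dqhjh vptlc xdaqe fvk qtx toffi
Hunk 5: at line 1 remove [zdpb,hpate,dqhjh] add [oed,cdxsc] -> 9 lines: whxud txyn oed cdxsc vptlc xdaqe fvk qtx toffi
Hunk 6: at line 2 remove [cdxsc,vptlc] add [tec,glqrf] -> 9 lines: whxud txyn oed tec glqrf xdaqe fvk qtx toffi
Final line count: 9

Answer: 9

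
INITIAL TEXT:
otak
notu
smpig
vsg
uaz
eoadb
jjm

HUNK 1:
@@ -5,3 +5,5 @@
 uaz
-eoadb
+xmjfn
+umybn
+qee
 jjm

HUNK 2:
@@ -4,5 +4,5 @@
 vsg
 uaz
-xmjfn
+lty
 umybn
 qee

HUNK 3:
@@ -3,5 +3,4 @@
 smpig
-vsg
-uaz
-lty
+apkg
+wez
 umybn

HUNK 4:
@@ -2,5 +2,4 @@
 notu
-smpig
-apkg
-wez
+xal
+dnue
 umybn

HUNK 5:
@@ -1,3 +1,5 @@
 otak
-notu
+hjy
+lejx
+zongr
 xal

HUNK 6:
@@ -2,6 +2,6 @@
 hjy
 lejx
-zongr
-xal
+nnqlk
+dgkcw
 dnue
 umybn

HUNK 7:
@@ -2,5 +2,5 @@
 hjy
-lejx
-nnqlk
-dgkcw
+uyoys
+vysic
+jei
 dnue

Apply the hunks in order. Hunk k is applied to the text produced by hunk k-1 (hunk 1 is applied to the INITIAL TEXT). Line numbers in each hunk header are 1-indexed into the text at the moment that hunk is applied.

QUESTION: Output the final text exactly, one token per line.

Answer: otak
hjy
uyoys
vysic
jei
dnue
umybn
qee
jjm

Derivation:
Hunk 1: at line 5 remove [eoadb] add [xmjfn,umybn,qee] -> 9 lines: otak notu smpig vsg uaz xmjfn umybn qee jjm
Hunk 2: at line 4 remove [xmjfn] add [lty] -> 9 lines: otak notu smpig vsg uaz lty umybn qee jjm
Hunk 3: at line 3 remove [vsg,uaz,lty] add [apkg,wez] -> 8 lines: otak notu smpig apkg wez umybn qee jjm
Hunk 4: at line 2 remove [smpig,apkg,wez] add [xal,dnue] -> 7 lines: otak notu xal dnue umybn qee jjm
Hunk 5: at line 1 remove [notu] add [hjy,lejx,zongr] -> 9 lines: otak hjy lejx zongr xal dnue umybn qee jjm
Hunk 6: at line 2 remove [zongr,xal] add [nnqlk,dgkcw] -> 9 lines: otak hjy lejx nnqlk dgkcw dnue umybn qee jjm
Hunk 7: at line 2 remove [lejx,nnqlk,dgkcw] add [uyoys,vysic,jei] -> 9 lines: otak hjy uyoys vysic jei dnue umybn qee jjm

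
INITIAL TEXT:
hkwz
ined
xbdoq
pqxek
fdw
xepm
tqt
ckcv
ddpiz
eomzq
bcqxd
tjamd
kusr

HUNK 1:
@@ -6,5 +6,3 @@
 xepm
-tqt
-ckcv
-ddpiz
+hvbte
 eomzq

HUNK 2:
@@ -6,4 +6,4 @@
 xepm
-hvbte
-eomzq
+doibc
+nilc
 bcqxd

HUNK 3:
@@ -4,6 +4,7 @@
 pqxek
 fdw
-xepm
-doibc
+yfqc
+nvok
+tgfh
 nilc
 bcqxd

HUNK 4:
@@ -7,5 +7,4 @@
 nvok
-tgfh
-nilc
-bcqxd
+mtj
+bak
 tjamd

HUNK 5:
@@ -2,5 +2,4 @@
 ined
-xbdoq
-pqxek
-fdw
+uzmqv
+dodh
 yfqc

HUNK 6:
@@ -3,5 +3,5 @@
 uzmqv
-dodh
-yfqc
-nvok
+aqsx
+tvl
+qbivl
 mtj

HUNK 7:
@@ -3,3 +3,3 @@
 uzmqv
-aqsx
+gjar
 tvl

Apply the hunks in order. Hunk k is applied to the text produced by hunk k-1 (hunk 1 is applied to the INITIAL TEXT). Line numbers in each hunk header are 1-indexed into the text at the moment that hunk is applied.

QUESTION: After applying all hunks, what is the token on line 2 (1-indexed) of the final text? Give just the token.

Hunk 1: at line 6 remove [tqt,ckcv,ddpiz] add [hvbte] -> 11 lines: hkwz ined xbdoq pqxek fdw xepm hvbte eomzq bcqxd tjamd kusr
Hunk 2: at line 6 remove [hvbte,eomzq] add [doibc,nilc] -> 11 lines: hkwz ined xbdoq pqxek fdw xepm doibc nilc bcqxd tjamd kusr
Hunk 3: at line 4 remove [xepm,doibc] add [yfqc,nvok,tgfh] -> 12 lines: hkwz ined xbdoq pqxek fdw yfqc nvok tgfh nilc bcqxd tjamd kusr
Hunk 4: at line 7 remove [tgfh,nilc,bcqxd] add [mtj,bak] -> 11 lines: hkwz ined xbdoq pqxek fdw yfqc nvok mtj bak tjamd kusr
Hunk 5: at line 2 remove [xbdoq,pqxek,fdw] add [uzmqv,dodh] -> 10 lines: hkwz ined uzmqv dodh yfqc nvok mtj bak tjamd kusr
Hunk 6: at line 3 remove [dodh,yfqc,nvok] add [aqsx,tvl,qbivl] -> 10 lines: hkwz ined uzmqv aqsx tvl qbivl mtj bak tjamd kusr
Hunk 7: at line 3 remove [aqsx] add [gjar] -> 10 lines: hkwz ined uzmqv gjar tvl qbivl mtj bak tjamd kusr
Final line 2: ined

Answer: ined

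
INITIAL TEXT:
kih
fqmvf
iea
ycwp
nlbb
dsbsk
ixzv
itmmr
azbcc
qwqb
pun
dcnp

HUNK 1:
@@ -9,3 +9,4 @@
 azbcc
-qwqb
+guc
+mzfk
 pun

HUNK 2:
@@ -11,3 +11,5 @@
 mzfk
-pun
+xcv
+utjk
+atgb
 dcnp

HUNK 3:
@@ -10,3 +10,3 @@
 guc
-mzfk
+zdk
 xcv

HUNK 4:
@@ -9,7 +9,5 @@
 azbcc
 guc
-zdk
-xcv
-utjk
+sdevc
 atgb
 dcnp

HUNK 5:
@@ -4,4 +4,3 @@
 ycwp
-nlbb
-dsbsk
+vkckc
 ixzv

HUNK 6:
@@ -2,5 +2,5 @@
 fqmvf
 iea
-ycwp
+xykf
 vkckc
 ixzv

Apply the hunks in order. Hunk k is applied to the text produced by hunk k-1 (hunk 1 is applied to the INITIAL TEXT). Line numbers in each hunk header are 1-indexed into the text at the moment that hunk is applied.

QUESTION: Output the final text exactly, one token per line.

Hunk 1: at line 9 remove [qwqb] add [guc,mzfk] -> 13 lines: kih fqmvf iea ycwp nlbb dsbsk ixzv itmmr azbcc guc mzfk pun dcnp
Hunk 2: at line 11 remove [pun] add [xcv,utjk,atgb] -> 15 lines: kih fqmvf iea ycwp nlbb dsbsk ixzv itmmr azbcc guc mzfk xcv utjk atgb dcnp
Hunk 3: at line 10 remove [mzfk] add [zdk] -> 15 lines: kih fqmvf iea ycwp nlbb dsbsk ixzv itmmr azbcc guc zdk xcv utjk atgb dcnp
Hunk 4: at line 9 remove [zdk,xcv,utjk] add [sdevc] -> 13 lines: kih fqmvf iea ycwp nlbb dsbsk ixzv itmmr azbcc guc sdevc atgb dcnp
Hunk 5: at line 4 remove [nlbb,dsbsk] add [vkckc] -> 12 lines: kih fqmvf iea ycwp vkckc ixzv itmmr azbcc guc sdevc atgb dcnp
Hunk 6: at line 2 remove [ycwp] add [xykf] -> 12 lines: kih fqmvf iea xykf vkckc ixzv itmmr azbcc guc sdevc atgb dcnp

Answer: kih
fqmvf
iea
xykf
vkckc
ixzv
itmmr
azbcc
guc
sdevc
atgb
dcnp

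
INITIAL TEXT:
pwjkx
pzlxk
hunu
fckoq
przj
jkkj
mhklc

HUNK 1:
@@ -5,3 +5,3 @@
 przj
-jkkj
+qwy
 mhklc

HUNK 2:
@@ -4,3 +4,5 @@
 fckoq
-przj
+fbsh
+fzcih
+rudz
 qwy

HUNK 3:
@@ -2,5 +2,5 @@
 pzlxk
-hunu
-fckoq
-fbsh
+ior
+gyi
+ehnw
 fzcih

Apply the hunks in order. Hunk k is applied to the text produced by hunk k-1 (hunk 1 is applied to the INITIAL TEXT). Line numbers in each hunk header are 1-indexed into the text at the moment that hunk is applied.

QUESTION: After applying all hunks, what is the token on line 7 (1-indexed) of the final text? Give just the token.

Answer: rudz

Derivation:
Hunk 1: at line 5 remove [jkkj] add [qwy] -> 7 lines: pwjkx pzlxk hunu fckoq przj qwy mhklc
Hunk 2: at line 4 remove [przj] add [fbsh,fzcih,rudz] -> 9 lines: pwjkx pzlxk hunu fckoq fbsh fzcih rudz qwy mhklc
Hunk 3: at line 2 remove [hunu,fckoq,fbsh] add [ior,gyi,ehnw] -> 9 lines: pwjkx pzlxk ior gyi ehnw fzcih rudz qwy mhklc
Final line 7: rudz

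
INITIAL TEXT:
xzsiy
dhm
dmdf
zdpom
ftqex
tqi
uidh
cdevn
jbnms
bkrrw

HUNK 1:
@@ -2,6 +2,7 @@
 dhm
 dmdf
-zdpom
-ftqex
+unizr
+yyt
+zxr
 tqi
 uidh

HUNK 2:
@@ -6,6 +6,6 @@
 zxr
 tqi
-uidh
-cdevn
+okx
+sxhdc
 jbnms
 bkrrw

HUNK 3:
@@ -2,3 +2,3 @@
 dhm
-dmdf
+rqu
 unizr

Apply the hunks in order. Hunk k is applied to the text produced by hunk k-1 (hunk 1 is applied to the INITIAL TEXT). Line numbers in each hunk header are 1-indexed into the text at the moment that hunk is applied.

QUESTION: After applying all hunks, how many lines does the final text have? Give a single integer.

Answer: 11

Derivation:
Hunk 1: at line 2 remove [zdpom,ftqex] add [unizr,yyt,zxr] -> 11 lines: xzsiy dhm dmdf unizr yyt zxr tqi uidh cdevn jbnms bkrrw
Hunk 2: at line 6 remove [uidh,cdevn] add [okx,sxhdc] -> 11 lines: xzsiy dhm dmdf unizr yyt zxr tqi okx sxhdc jbnms bkrrw
Hunk 3: at line 2 remove [dmdf] add [rqu] -> 11 lines: xzsiy dhm rqu unizr yyt zxr tqi okx sxhdc jbnms bkrrw
Final line count: 11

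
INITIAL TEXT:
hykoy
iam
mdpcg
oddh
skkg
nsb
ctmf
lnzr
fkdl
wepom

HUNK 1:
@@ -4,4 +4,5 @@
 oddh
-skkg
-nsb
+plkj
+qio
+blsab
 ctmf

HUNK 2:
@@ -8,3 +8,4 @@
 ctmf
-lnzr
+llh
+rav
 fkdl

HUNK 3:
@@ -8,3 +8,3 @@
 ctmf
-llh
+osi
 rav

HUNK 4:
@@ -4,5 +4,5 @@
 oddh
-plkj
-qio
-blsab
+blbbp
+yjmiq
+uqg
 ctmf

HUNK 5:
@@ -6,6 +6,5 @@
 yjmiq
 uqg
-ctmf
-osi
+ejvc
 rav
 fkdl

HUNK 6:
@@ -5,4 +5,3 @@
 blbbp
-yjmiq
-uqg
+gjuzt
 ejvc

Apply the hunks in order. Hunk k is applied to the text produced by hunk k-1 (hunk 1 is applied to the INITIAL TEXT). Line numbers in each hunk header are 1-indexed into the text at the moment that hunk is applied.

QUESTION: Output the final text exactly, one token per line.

Answer: hykoy
iam
mdpcg
oddh
blbbp
gjuzt
ejvc
rav
fkdl
wepom

Derivation:
Hunk 1: at line 4 remove [skkg,nsb] add [plkj,qio,blsab] -> 11 lines: hykoy iam mdpcg oddh plkj qio blsab ctmf lnzr fkdl wepom
Hunk 2: at line 8 remove [lnzr] add [llh,rav] -> 12 lines: hykoy iam mdpcg oddh plkj qio blsab ctmf llh rav fkdl wepom
Hunk 3: at line 8 remove [llh] add [osi] -> 12 lines: hykoy iam mdpcg oddh plkj qio blsab ctmf osi rav fkdl wepom
Hunk 4: at line 4 remove [plkj,qio,blsab] add [blbbp,yjmiq,uqg] -> 12 lines: hykoy iam mdpcg oddh blbbp yjmiq uqg ctmf osi rav fkdl wepom
Hunk 5: at line 6 remove [ctmf,osi] add [ejvc] -> 11 lines: hykoy iam mdpcg oddh blbbp yjmiq uqg ejvc rav fkdl wepom
Hunk 6: at line 5 remove [yjmiq,uqg] add [gjuzt] -> 10 lines: hykoy iam mdpcg oddh blbbp gjuzt ejvc rav fkdl wepom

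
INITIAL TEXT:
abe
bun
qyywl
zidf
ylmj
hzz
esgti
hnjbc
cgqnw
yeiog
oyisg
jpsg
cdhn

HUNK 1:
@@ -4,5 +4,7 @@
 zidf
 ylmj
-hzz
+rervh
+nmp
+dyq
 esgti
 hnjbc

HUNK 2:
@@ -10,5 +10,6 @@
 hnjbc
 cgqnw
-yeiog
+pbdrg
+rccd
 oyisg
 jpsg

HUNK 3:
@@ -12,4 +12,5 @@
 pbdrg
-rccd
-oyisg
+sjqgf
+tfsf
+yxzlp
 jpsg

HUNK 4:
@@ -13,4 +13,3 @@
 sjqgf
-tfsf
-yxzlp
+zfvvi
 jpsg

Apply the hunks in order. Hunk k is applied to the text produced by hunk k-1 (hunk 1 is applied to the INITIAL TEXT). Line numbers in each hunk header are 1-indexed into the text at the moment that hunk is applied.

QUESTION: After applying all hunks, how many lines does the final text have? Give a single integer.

Hunk 1: at line 4 remove [hzz] add [rervh,nmp,dyq] -> 15 lines: abe bun qyywl zidf ylmj rervh nmp dyq esgti hnjbc cgqnw yeiog oyisg jpsg cdhn
Hunk 2: at line 10 remove [yeiog] add [pbdrg,rccd] -> 16 lines: abe bun qyywl zidf ylmj rervh nmp dyq esgti hnjbc cgqnw pbdrg rccd oyisg jpsg cdhn
Hunk 3: at line 12 remove [rccd,oyisg] add [sjqgf,tfsf,yxzlp] -> 17 lines: abe bun qyywl zidf ylmj rervh nmp dyq esgti hnjbc cgqnw pbdrg sjqgf tfsf yxzlp jpsg cdhn
Hunk 4: at line 13 remove [tfsf,yxzlp] add [zfvvi] -> 16 lines: abe bun qyywl zidf ylmj rervh nmp dyq esgti hnjbc cgqnw pbdrg sjqgf zfvvi jpsg cdhn
Final line count: 16

Answer: 16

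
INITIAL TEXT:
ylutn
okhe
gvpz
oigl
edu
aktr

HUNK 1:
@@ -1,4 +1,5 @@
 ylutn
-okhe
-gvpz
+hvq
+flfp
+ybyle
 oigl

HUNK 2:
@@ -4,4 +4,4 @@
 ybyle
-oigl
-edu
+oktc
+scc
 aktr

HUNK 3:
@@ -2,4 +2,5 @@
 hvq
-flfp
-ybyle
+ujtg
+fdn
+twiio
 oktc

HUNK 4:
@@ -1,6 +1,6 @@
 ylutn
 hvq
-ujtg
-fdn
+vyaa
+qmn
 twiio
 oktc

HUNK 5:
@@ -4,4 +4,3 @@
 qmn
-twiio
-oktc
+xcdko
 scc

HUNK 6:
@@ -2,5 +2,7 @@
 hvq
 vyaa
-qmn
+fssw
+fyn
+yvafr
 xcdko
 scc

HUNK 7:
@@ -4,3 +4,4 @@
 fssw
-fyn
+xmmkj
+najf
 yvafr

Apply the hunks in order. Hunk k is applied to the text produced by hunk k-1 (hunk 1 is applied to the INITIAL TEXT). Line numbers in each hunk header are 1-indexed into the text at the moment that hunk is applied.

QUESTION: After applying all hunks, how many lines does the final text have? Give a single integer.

Hunk 1: at line 1 remove [okhe,gvpz] add [hvq,flfp,ybyle] -> 7 lines: ylutn hvq flfp ybyle oigl edu aktr
Hunk 2: at line 4 remove [oigl,edu] add [oktc,scc] -> 7 lines: ylutn hvq flfp ybyle oktc scc aktr
Hunk 3: at line 2 remove [flfp,ybyle] add [ujtg,fdn,twiio] -> 8 lines: ylutn hvq ujtg fdn twiio oktc scc aktr
Hunk 4: at line 1 remove [ujtg,fdn] add [vyaa,qmn] -> 8 lines: ylutn hvq vyaa qmn twiio oktc scc aktr
Hunk 5: at line 4 remove [twiio,oktc] add [xcdko] -> 7 lines: ylutn hvq vyaa qmn xcdko scc aktr
Hunk 6: at line 2 remove [qmn] add [fssw,fyn,yvafr] -> 9 lines: ylutn hvq vyaa fssw fyn yvafr xcdko scc aktr
Hunk 7: at line 4 remove [fyn] add [xmmkj,najf] -> 10 lines: ylutn hvq vyaa fssw xmmkj najf yvafr xcdko scc aktr
Final line count: 10

Answer: 10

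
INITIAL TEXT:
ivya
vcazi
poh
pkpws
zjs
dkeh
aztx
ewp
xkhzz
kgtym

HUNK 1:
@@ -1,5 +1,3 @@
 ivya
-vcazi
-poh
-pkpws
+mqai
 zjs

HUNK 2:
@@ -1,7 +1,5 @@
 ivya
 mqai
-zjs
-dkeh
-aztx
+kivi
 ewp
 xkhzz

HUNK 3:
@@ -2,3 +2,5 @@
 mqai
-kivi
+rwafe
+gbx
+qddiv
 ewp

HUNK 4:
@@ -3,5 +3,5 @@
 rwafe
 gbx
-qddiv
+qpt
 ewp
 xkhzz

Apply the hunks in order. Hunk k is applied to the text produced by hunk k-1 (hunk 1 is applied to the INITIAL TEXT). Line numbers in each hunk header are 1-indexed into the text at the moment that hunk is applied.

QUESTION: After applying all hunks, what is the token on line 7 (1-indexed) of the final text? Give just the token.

Answer: xkhzz

Derivation:
Hunk 1: at line 1 remove [vcazi,poh,pkpws] add [mqai] -> 8 lines: ivya mqai zjs dkeh aztx ewp xkhzz kgtym
Hunk 2: at line 1 remove [zjs,dkeh,aztx] add [kivi] -> 6 lines: ivya mqai kivi ewp xkhzz kgtym
Hunk 3: at line 2 remove [kivi] add [rwafe,gbx,qddiv] -> 8 lines: ivya mqai rwafe gbx qddiv ewp xkhzz kgtym
Hunk 4: at line 3 remove [qddiv] add [qpt] -> 8 lines: ivya mqai rwafe gbx qpt ewp xkhzz kgtym
Final line 7: xkhzz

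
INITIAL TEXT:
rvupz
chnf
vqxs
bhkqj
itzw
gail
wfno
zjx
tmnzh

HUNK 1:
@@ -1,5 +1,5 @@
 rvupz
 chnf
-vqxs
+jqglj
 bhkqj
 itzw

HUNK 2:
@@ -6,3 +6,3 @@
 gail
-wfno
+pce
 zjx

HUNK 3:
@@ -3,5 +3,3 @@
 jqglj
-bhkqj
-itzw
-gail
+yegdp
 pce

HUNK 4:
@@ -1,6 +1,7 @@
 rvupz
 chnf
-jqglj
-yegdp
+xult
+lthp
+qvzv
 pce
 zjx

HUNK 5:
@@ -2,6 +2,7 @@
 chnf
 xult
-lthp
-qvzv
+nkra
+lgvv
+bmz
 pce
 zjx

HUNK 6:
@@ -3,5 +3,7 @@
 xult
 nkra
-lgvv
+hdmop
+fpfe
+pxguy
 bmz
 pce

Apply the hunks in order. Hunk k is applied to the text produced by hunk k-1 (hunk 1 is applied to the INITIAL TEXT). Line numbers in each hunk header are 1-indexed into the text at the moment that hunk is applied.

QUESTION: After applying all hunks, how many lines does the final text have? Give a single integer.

Hunk 1: at line 1 remove [vqxs] add [jqglj] -> 9 lines: rvupz chnf jqglj bhkqj itzw gail wfno zjx tmnzh
Hunk 2: at line 6 remove [wfno] add [pce] -> 9 lines: rvupz chnf jqglj bhkqj itzw gail pce zjx tmnzh
Hunk 3: at line 3 remove [bhkqj,itzw,gail] add [yegdp] -> 7 lines: rvupz chnf jqglj yegdp pce zjx tmnzh
Hunk 4: at line 1 remove [jqglj,yegdp] add [xult,lthp,qvzv] -> 8 lines: rvupz chnf xult lthp qvzv pce zjx tmnzh
Hunk 5: at line 2 remove [lthp,qvzv] add [nkra,lgvv,bmz] -> 9 lines: rvupz chnf xult nkra lgvv bmz pce zjx tmnzh
Hunk 6: at line 3 remove [lgvv] add [hdmop,fpfe,pxguy] -> 11 lines: rvupz chnf xult nkra hdmop fpfe pxguy bmz pce zjx tmnzh
Final line count: 11

Answer: 11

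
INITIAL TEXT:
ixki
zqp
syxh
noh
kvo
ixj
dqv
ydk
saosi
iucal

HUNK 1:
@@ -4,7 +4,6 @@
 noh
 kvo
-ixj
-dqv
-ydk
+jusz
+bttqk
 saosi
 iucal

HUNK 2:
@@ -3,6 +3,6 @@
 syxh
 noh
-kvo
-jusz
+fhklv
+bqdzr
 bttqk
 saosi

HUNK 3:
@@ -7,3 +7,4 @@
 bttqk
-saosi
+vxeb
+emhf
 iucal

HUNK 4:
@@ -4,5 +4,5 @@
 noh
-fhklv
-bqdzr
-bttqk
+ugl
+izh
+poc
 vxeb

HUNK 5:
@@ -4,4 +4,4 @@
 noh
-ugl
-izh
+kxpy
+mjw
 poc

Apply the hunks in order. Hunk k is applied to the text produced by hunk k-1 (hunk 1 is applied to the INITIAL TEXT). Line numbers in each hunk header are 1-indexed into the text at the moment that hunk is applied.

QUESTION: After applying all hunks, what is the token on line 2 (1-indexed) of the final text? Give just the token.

Hunk 1: at line 4 remove [ixj,dqv,ydk] add [jusz,bttqk] -> 9 lines: ixki zqp syxh noh kvo jusz bttqk saosi iucal
Hunk 2: at line 3 remove [kvo,jusz] add [fhklv,bqdzr] -> 9 lines: ixki zqp syxh noh fhklv bqdzr bttqk saosi iucal
Hunk 3: at line 7 remove [saosi] add [vxeb,emhf] -> 10 lines: ixki zqp syxh noh fhklv bqdzr bttqk vxeb emhf iucal
Hunk 4: at line 4 remove [fhklv,bqdzr,bttqk] add [ugl,izh,poc] -> 10 lines: ixki zqp syxh noh ugl izh poc vxeb emhf iucal
Hunk 5: at line 4 remove [ugl,izh] add [kxpy,mjw] -> 10 lines: ixki zqp syxh noh kxpy mjw poc vxeb emhf iucal
Final line 2: zqp

Answer: zqp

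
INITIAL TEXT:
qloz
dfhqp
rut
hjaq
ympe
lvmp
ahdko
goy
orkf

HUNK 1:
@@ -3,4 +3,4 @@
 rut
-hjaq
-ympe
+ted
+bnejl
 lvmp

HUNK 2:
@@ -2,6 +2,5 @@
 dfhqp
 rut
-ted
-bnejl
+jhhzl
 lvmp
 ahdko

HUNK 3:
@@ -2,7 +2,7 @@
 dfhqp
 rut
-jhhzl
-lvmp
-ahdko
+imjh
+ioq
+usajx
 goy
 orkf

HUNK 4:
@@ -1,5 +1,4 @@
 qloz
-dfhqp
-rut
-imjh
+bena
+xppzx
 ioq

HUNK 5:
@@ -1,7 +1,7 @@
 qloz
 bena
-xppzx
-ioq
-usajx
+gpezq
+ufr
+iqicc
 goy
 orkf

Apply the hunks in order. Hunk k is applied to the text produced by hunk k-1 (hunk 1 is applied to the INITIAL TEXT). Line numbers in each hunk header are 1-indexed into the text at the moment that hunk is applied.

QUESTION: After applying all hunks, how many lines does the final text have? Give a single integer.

Answer: 7

Derivation:
Hunk 1: at line 3 remove [hjaq,ympe] add [ted,bnejl] -> 9 lines: qloz dfhqp rut ted bnejl lvmp ahdko goy orkf
Hunk 2: at line 2 remove [ted,bnejl] add [jhhzl] -> 8 lines: qloz dfhqp rut jhhzl lvmp ahdko goy orkf
Hunk 3: at line 2 remove [jhhzl,lvmp,ahdko] add [imjh,ioq,usajx] -> 8 lines: qloz dfhqp rut imjh ioq usajx goy orkf
Hunk 4: at line 1 remove [dfhqp,rut,imjh] add [bena,xppzx] -> 7 lines: qloz bena xppzx ioq usajx goy orkf
Hunk 5: at line 1 remove [xppzx,ioq,usajx] add [gpezq,ufr,iqicc] -> 7 lines: qloz bena gpezq ufr iqicc goy orkf
Final line count: 7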